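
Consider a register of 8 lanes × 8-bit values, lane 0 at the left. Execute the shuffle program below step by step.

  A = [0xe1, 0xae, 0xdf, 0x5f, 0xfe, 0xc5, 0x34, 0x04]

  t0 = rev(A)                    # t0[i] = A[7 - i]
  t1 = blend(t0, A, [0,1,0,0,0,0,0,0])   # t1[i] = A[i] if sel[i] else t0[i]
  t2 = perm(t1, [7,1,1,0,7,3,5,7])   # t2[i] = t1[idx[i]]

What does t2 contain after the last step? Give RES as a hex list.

  t0: 04 34 c5 fe 5f df ae e1
  t1: 04 ae c5 fe 5f df ae e1
  t2: e1 ae ae 04 e1 fe df e1

RES = [0xe1, 0xae, 0xae, 0x04, 0xe1, 0xfe, 0xdf, 0xe1]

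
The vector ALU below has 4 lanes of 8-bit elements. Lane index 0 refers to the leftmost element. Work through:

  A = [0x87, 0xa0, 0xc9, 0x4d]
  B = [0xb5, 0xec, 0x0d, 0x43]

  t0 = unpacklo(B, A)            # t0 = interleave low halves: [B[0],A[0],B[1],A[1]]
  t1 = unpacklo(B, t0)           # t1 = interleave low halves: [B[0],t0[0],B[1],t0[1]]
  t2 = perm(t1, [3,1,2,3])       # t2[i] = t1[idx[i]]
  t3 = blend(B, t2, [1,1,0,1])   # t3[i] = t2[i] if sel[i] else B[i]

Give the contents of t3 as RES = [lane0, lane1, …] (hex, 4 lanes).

→ t0 |b5|87|ec|a0|
→ t1 |b5|b5|ec|87|
→ t2 |87|b5|ec|87|
→ t3 |87|b5|0d|87|

RES = [0x87, 0xb5, 0x0d, 0x87]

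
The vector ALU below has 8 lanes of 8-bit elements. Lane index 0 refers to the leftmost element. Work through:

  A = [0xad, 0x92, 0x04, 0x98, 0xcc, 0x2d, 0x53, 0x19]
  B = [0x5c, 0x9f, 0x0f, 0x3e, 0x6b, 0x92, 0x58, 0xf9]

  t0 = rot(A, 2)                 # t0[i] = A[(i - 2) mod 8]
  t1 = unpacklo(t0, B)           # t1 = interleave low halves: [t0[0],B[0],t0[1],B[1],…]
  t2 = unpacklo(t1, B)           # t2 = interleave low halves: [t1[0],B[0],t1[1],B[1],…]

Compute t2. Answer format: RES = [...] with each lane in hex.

→ t0 |53|19|ad|92|04|98|cc|2d|
→ t1 |53|5c|19|9f|ad|0f|92|3e|
→ t2 |53|5c|5c|9f|19|0f|9f|3e|

RES = [0x53, 0x5c, 0x5c, 0x9f, 0x19, 0x0f, 0x9f, 0x3e]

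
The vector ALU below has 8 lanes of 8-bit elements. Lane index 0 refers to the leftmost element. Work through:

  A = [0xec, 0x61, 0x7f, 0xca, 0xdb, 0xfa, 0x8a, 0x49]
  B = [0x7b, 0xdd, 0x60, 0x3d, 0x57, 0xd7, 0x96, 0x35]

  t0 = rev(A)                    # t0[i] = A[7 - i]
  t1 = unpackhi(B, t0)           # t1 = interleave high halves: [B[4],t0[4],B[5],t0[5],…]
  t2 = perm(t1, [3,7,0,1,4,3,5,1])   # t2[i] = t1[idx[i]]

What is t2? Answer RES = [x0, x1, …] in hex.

  t0: 49 8a fa db ca 7f 61 ec
  t1: 57 ca d7 7f 96 61 35 ec
  t2: 7f ec 57 ca 96 7f 61 ca

RES = [ 0x7f  0xec  0x57  0xca  0x96  0x7f  0x61  0xca ]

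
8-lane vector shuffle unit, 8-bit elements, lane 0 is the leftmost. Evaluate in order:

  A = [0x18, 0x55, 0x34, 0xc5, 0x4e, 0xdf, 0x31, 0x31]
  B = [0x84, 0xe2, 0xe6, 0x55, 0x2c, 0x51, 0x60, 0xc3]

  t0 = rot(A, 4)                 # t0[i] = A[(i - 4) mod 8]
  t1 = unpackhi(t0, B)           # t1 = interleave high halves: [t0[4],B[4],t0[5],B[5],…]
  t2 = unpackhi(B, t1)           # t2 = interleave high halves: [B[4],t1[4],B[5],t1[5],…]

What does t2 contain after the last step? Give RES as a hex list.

RES = [0x2c, 0x34, 0x51, 0x60, 0x60, 0xc5, 0xc3, 0xc3]

  t0: 4e df 31 31 18 55 34 c5
  t1: 18 2c 55 51 34 60 c5 c3
  t2: 2c 34 51 60 60 c5 c3 c3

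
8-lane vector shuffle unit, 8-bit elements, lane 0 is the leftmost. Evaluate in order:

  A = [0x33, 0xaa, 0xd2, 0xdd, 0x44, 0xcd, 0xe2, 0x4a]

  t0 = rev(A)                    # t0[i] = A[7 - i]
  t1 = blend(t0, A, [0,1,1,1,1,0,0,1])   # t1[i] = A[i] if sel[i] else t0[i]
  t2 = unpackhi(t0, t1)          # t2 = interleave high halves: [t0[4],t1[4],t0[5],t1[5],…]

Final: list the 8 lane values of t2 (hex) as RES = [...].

RES = [ 0xdd  0x44  0xd2  0xd2  0xaa  0xaa  0x33  0x4a ]

  t0: 4a e2 cd 44 dd d2 aa 33
  t1: 4a aa d2 dd 44 d2 aa 4a
  t2: dd 44 d2 d2 aa aa 33 4a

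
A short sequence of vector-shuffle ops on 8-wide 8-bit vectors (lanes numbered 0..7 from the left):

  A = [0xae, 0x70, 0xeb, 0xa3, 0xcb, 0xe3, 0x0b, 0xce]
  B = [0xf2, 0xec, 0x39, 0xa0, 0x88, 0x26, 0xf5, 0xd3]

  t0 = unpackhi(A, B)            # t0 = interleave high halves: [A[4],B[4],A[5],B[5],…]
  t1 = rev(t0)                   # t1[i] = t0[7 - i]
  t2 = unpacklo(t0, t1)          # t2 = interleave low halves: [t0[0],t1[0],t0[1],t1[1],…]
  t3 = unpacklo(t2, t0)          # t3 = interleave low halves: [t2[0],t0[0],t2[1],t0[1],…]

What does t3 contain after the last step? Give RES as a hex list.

RES = [ 0xcb  0xcb  0xd3  0x88  0x88  0xe3  0xce  0x26 ]

t0 = [0xcb, 0x88, 0xe3, 0x26, 0x0b, 0xf5, 0xce, 0xd3]
t1 = [0xd3, 0xce, 0xf5, 0x0b, 0x26, 0xe3, 0x88, 0xcb]
t2 = [0xcb, 0xd3, 0x88, 0xce, 0xe3, 0xf5, 0x26, 0x0b]
t3 = [0xcb, 0xcb, 0xd3, 0x88, 0x88, 0xe3, 0xce, 0x26]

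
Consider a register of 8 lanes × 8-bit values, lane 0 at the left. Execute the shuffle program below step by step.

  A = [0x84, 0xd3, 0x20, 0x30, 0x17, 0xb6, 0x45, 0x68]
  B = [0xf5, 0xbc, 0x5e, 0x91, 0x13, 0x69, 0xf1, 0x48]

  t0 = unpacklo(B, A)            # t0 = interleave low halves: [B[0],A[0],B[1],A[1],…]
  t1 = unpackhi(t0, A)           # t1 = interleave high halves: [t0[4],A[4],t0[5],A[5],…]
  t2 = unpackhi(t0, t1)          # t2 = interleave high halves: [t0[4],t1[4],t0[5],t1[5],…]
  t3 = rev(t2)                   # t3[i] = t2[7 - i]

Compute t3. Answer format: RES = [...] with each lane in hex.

→ t0 |f5|84|bc|d3|5e|20|91|30|
→ t1 |5e|17|20|b6|91|45|30|68|
→ t2 |5e|91|20|45|91|30|30|68|
→ t3 |68|30|30|91|45|20|91|5e|

RES = [0x68, 0x30, 0x30, 0x91, 0x45, 0x20, 0x91, 0x5e]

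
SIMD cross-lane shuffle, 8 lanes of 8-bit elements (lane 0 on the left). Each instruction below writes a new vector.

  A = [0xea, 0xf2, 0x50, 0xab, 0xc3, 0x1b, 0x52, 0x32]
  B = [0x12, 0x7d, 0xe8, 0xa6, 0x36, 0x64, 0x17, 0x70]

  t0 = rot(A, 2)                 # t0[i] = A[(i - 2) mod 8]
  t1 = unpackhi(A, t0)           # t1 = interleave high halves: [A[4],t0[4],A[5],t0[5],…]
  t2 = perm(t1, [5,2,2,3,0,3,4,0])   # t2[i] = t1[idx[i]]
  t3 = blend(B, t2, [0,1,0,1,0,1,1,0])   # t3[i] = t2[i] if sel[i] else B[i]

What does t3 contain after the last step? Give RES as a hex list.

t0 = [0x52, 0x32, 0xea, 0xf2, 0x50, 0xab, 0xc3, 0x1b]
t1 = [0xc3, 0x50, 0x1b, 0xab, 0x52, 0xc3, 0x32, 0x1b]
t2 = [0xc3, 0x1b, 0x1b, 0xab, 0xc3, 0xab, 0x52, 0xc3]
t3 = [0x12, 0x1b, 0xe8, 0xab, 0x36, 0xab, 0x52, 0x70]

RES = [ 0x12  0x1b  0xe8  0xab  0x36  0xab  0x52  0x70 ]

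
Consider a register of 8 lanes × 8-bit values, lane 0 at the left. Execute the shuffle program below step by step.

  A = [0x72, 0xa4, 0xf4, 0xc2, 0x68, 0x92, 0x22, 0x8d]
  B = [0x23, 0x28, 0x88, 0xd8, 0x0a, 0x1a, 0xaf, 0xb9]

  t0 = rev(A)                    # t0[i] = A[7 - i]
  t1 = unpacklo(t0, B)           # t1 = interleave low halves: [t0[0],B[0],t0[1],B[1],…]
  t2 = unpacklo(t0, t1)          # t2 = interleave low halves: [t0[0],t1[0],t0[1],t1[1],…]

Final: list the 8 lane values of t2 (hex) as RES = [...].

RES = [0x8d, 0x8d, 0x22, 0x23, 0x92, 0x22, 0x68, 0x28]

→ t0 |8d|22|92|68|c2|f4|a4|72|
→ t1 |8d|23|22|28|92|88|68|d8|
→ t2 |8d|8d|22|23|92|22|68|28|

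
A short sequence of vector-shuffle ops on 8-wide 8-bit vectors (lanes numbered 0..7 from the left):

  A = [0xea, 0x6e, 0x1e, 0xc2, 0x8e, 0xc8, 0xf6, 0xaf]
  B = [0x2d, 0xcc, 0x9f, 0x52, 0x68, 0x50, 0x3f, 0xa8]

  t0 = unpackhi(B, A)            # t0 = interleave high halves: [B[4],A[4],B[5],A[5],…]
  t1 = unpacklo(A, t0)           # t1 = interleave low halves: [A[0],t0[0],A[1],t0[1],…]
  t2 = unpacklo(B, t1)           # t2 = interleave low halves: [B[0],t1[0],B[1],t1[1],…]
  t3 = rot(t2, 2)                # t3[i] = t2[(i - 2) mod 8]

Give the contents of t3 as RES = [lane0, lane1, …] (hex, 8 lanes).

→ t0 |68|8e|50|c8|3f|f6|a8|af|
→ t1 |ea|68|6e|8e|1e|50|c2|c8|
→ t2 |2d|ea|cc|68|9f|6e|52|8e|
→ t3 |52|8e|2d|ea|cc|68|9f|6e|

RES = [ 0x52  0x8e  0x2d  0xea  0xcc  0x68  0x9f  0x6e ]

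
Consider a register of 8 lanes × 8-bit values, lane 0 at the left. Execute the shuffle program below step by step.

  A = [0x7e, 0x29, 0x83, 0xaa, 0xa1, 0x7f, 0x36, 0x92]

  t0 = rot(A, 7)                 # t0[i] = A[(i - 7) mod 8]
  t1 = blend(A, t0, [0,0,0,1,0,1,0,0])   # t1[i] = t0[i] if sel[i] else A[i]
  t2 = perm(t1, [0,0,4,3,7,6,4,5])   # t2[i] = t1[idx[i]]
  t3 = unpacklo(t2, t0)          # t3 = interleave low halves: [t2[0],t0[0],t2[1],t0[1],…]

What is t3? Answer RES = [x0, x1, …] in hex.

RES = [ 0x7e  0x29  0x7e  0x83  0xa1  0xaa  0xa1  0xa1 ]

t0 = [0x29, 0x83, 0xaa, 0xa1, 0x7f, 0x36, 0x92, 0x7e]
t1 = [0x7e, 0x29, 0x83, 0xa1, 0xa1, 0x36, 0x36, 0x92]
t2 = [0x7e, 0x7e, 0xa1, 0xa1, 0x92, 0x36, 0xa1, 0x36]
t3 = [0x7e, 0x29, 0x7e, 0x83, 0xa1, 0xaa, 0xa1, 0xa1]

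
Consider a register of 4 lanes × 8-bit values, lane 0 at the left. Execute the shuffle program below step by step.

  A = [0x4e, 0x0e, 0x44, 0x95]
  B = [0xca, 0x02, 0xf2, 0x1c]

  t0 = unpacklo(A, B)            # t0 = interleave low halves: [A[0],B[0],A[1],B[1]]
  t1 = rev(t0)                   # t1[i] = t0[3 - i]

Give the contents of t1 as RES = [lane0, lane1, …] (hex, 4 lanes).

RES = [0x02, 0x0e, 0xca, 0x4e]

  t0: 4e ca 0e 02
  t1: 02 0e ca 4e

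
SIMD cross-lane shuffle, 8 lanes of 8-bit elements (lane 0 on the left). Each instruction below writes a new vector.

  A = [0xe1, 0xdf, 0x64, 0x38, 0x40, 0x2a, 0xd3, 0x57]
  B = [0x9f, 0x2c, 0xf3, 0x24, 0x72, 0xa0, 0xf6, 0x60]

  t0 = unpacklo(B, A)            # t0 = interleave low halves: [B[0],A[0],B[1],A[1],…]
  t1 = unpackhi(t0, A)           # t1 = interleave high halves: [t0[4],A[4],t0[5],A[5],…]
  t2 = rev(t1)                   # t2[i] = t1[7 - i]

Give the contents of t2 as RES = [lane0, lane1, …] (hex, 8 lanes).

RES = [ 0x57  0x38  0xd3  0x24  0x2a  0x64  0x40  0xf3 ]

→ t0 |9f|e1|2c|df|f3|64|24|38|
→ t1 |f3|40|64|2a|24|d3|38|57|
→ t2 |57|38|d3|24|2a|64|40|f3|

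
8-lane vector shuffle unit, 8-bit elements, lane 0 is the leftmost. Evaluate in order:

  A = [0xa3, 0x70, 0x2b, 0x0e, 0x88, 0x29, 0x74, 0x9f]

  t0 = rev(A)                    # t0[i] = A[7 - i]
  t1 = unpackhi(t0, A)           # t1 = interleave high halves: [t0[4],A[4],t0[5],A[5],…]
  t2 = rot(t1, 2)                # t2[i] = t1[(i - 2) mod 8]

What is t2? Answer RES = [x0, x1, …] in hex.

  t0: 9f 74 29 88 0e 2b 70 a3
  t1: 0e 88 2b 29 70 74 a3 9f
  t2: a3 9f 0e 88 2b 29 70 74

RES = [0xa3, 0x9f, 0x0e, 0x88, 0x2b, 0x29, 0x70, 0x74]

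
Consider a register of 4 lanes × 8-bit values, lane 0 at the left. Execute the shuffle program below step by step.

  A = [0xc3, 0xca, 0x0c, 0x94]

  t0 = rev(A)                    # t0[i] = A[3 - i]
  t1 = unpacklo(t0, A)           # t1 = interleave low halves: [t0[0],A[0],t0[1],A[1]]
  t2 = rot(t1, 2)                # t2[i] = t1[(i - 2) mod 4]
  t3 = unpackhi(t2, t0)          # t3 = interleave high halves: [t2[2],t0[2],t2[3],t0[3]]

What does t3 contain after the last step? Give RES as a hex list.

RES = [0x94, 0xca, 0xc3, 0xc3]

t0 = [0x94, 0x0c, 0xca, 0xc3]
t1 = [0x94, 0xc3, 0x0c, 0xca]
t2 = [0x0c, 0xca, 0x94, 0xc3]
t3 = [0x94, 0xca, 0xc3, 0xc3]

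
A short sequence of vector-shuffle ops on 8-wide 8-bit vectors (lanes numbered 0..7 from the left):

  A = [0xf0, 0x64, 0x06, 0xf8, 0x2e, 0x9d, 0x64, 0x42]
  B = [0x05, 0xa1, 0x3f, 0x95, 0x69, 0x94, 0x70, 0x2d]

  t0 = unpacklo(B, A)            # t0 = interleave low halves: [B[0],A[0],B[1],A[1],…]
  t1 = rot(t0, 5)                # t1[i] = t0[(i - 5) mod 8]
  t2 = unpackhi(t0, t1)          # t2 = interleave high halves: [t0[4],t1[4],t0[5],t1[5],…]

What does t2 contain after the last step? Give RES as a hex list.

RES = [ 0x3f  0xf8  0x06  0x05  0x95  0xf0  0xf8  0xa1 ]

t0 = [0x05, 0xf0, 0xa1, 0x64, 0x3f, 0x06, 0x95, 0xf8]
t1 = [0x64, 0x3f, 0x06, 0x95, 0xf8, 0x05, 0xf0, 0xa1]
t2 = [0x3f, 0xf8, 0x06, 0x05, 0x95, 0xf0, 0xf8, 0xa1]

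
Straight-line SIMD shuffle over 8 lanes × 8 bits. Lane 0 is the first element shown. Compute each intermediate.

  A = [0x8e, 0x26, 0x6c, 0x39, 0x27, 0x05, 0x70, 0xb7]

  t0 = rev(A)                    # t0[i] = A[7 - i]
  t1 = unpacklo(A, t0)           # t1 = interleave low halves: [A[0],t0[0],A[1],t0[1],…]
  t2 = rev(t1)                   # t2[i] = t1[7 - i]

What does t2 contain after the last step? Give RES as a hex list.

  t0: b7 70 05 27 39 6c 26 8e
  t1: 8e b7 26 70 6c 05 39 27
  t2: 27 39 05 6c 70 26 b7 8e

RES = [0x27, 0x39, 0x05, 0x6c, 0x70, 0x26, 0xb7, 0x8e]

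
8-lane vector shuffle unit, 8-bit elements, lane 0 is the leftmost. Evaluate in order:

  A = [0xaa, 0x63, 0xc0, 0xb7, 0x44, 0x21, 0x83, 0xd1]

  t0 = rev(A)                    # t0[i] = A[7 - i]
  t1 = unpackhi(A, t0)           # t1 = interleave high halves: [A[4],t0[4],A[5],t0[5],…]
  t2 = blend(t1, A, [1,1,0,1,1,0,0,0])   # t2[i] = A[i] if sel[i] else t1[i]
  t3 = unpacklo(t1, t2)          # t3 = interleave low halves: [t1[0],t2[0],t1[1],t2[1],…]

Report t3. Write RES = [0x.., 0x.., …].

→ t0 |d1|83|21|44|b7|c0|63|aa|
→ t1 |44|b7|21|c0|83|63|d1|aa|
→ t2 |aa|63|21|b7|44|63|d1|aa|
→ t3 |44|aa|b7|63|21|21|c0|b7|

RES = [ 0x44  0xaa  0xb7  0x63  0x21  0x21  0xc0  0xb7 ]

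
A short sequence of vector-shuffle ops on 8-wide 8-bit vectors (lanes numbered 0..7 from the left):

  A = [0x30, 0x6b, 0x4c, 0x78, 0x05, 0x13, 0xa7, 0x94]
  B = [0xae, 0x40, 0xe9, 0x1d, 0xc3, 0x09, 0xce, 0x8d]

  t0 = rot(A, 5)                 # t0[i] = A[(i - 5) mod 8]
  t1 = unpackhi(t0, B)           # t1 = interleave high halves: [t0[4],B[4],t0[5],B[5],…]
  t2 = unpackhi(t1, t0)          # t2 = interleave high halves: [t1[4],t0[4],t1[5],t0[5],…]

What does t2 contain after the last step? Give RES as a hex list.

RES = [0x6b, 0x94, 0xce, 0x30, 0x4c, 0x6b, 0x8d, 0x4c]

→ t0 |78|05|13|a7|94|30|6b|4c|
→ t1 |94|c3|30|09|6b|ce|4c|8d|
→ t2 |6b|94|ce|30|4c|6b|8d|4c|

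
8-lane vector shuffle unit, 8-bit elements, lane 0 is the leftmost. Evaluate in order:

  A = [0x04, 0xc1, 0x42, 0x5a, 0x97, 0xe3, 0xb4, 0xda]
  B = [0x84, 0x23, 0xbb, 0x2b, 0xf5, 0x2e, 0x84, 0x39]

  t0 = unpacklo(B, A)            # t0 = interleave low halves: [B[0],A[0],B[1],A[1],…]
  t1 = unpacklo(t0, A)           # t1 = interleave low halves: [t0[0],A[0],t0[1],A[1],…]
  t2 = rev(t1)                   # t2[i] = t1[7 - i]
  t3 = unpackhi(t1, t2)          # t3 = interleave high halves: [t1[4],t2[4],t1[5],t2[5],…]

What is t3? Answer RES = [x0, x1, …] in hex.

RES = [ 0x23  0xc1  0x42  0x04  0xc1  0x04  0x5a  0x84 ]

t0 = [0x84, 0x04, 0x23, 0xc1, 0xbb, 0x42, 0x2b, 0x5a]
t1 = [0x84, 0x04, 0x04, 0xc1, 0x23, 0x42, 0xc1, 0x5a]
t2 = [0x5a, 0xc1, 0x42, 0x23, 0xc1, 0x04, 0x04, 0x84]
t3 = [0x23, 0xc1, 0x42, 0x04, 0xc1, 0x04, 0x5a, 0x84]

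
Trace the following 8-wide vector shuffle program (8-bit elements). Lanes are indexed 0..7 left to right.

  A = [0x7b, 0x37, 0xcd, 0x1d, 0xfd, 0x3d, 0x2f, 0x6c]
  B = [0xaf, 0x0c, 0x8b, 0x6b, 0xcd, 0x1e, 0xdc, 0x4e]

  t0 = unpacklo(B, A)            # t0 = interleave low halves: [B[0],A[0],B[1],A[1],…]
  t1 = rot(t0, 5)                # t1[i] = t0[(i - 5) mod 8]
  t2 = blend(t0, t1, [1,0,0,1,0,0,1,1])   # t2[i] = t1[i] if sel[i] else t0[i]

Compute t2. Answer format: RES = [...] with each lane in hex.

RES = [ 0x37  0x7b  0x0c  0x6b  0x8b  0xcd  0x7b  0x0c ]

  t0: af 7b 0c 37 8b cd 6b 1d
  t1: 37 8b cd 6b 1d af 7b 0c
  t2: 37 7b 0c 6b 8b cd 7b 0c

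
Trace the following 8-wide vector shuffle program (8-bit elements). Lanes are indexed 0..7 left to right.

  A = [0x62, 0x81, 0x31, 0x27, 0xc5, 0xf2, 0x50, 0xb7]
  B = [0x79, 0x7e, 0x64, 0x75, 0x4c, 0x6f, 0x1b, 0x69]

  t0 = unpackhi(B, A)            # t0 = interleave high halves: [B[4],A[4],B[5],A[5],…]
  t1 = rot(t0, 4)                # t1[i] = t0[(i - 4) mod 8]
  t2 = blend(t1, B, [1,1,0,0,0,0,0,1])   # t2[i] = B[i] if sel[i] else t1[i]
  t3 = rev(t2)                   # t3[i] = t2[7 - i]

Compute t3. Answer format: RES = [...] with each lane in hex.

RES = [0x69, 0x6f, 0xc5, 0x4c, 0xb7, 0x69, 0x7e, 0x79]

→ t0 |4c|c5|6f|f2|1b|50|69|b7|
→ t1 |1b|50|69|b7|4c|c5|6f|f2|
→ t2 |79|7e|69|b7|4c|c5|6f|69|
→ t3 |69|6f|c5|4c|b7|69|7e|79|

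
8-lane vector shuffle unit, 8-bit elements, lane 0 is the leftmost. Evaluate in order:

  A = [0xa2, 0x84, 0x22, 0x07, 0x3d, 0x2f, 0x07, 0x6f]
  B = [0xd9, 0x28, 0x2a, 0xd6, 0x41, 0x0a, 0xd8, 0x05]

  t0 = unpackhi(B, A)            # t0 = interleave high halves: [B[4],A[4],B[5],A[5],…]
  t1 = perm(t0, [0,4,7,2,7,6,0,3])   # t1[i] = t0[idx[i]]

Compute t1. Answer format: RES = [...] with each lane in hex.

RES = [0x41, 0xd8, 0x6f, 0x0a, 0x6f, 0x05, 0x41, 0x2f]

  t0: 41 3d 0a 2f d8 07 05 6f
  t1: 41 d8 6f 0a 6f 05 41 2f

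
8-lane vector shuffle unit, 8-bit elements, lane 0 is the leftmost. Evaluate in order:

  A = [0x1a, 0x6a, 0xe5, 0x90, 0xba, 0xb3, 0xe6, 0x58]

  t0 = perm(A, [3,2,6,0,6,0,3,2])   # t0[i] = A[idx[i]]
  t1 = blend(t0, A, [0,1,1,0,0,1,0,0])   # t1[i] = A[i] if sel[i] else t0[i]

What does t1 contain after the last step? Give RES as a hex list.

→ t0 |90|e5|e6|1a|e6|1a|90|e5|
→ t1 |90|6a|e5|1a|e6|b3|90|e5|

RES = [ 0x90  0x6a  0xe5  0x1a  0xe6  0xb3  0x90  0xe5 ]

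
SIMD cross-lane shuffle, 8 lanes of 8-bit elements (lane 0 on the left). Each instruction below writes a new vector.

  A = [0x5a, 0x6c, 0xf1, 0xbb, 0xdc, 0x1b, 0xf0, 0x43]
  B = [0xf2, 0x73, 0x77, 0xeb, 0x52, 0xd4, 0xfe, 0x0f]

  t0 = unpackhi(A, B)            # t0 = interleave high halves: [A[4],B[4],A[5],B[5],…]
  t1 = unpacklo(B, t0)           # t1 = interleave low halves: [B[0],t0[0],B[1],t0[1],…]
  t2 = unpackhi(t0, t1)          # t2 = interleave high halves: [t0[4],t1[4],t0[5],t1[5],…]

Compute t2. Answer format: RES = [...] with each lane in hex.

t0 = [0xdc, 0x52, 0x1b, 0xd4, 0xf0, 0xfe, 0x43, 0x0f]
t1 = [0xf2, 0xdc, 0x73, 0x52, 0x77, 0x1b, 0xeb, 0xd4]
t2 = [0xf0, 0x77, 0xfe, 0x1b, 0x43, 0xeb, 0x0f, 0xd4]

RES = [ 0xf0  0x77  0xfe  0x1b  0x43  0xeb  0x0f  0xd4 ]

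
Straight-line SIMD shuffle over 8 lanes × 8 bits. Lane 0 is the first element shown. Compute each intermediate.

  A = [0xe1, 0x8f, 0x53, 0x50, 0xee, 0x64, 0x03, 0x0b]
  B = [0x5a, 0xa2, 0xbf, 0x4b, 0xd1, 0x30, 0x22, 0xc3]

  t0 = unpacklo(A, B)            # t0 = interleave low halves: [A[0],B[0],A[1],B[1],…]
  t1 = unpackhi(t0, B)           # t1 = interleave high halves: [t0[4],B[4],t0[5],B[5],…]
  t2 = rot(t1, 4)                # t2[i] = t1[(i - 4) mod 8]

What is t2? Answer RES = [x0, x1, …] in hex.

RES = [0x50, 0x22, 0x4b, 0xc3, 0x53, 0xd1, 0xbf, 0x30]

  t0: e1 5a 8f a2 53 bf 50 4b
  t1: 53 d1 bf 30 50 22 4b c3
  t2: 50 22 4b c3 53 d1 bf 30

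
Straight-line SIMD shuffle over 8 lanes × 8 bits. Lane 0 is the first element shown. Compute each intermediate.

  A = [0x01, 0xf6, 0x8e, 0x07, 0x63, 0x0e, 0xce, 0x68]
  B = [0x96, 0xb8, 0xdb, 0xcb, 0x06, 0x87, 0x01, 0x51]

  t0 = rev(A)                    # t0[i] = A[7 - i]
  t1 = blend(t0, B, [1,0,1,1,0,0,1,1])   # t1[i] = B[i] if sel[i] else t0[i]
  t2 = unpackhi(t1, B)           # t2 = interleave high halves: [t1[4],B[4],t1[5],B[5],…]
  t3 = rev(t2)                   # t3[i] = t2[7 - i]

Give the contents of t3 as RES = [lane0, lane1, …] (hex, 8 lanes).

RES = [ 0x51  0x51  0x01  0x01  0x87  0x8e  0x06  0x07 ]

t0 = [0x68, 0xce, 0x0e, 0x63, 0x07, 0x8e, 0xf6, 0x01]
t1 = [0x96, 0xce, 0xdb, 0xcb, 0x07, 0x8e, 0x01, 0x51]
t2 = [0x07, 0x06, 0x8e, 0x87, 0x01, 0x01, 0x51, 0x51]
t3 = [0x51, 0x51, 0x01, 0x01, 0x87, 0x8e, 0x06, 0x07]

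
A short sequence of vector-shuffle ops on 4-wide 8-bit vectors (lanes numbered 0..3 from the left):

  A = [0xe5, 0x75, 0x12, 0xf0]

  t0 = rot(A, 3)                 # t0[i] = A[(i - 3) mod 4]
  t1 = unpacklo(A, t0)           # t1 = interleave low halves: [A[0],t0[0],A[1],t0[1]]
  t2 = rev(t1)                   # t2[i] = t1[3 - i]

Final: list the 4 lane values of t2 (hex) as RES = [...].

  t0: 75 12 f0 e5
  t1: e5 75 75 12
  t2: 12 75 75 e5

RES = [ 0x12  0x75  0x75  0xe5 ]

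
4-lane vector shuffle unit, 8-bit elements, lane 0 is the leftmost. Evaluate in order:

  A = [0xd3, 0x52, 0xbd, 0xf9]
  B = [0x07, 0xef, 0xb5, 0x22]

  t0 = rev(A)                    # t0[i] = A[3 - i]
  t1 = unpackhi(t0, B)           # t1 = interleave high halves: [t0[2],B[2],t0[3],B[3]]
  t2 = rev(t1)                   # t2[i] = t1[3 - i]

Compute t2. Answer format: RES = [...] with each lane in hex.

t0 = [0xf9, 0xbd, 0x52, 0xd3]
t1 = [0x52, 0xb5, 0xd3, 0x22]
t2 = [0x22, 0xd3, 0xb5, 0x52]

RES = [ 0x22  0xd3  0xb5  0x52 ]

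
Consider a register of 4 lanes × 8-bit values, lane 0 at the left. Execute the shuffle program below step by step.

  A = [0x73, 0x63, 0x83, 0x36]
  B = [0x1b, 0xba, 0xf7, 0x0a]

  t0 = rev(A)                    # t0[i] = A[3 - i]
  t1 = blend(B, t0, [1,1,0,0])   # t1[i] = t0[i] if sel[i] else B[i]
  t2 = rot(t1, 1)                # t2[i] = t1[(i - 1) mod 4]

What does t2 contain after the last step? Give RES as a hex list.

RES = [ 0x0a  0x36  0x83  0xf7 ]

→ t0 |36|83|63|73|
→ t1 |36|83|f7|0a|
→ t2 |0a|36|83|f7|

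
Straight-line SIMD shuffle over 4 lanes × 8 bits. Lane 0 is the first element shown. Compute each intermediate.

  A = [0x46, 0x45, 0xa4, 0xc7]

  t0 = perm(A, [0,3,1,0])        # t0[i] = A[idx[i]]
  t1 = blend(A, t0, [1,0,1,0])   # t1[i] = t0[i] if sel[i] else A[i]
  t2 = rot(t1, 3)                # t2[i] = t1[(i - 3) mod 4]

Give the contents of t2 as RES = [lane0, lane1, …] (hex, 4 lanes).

RES = [ 0x45  0x45  0xc7  0x46 ]

t0 = [0x46, 0xc7, 0x45, 0x46]
t1 = [0x46, 0x45, 0x45, 0xc7]
t2 = [0x45, 0x45, 0xc7, 0x46]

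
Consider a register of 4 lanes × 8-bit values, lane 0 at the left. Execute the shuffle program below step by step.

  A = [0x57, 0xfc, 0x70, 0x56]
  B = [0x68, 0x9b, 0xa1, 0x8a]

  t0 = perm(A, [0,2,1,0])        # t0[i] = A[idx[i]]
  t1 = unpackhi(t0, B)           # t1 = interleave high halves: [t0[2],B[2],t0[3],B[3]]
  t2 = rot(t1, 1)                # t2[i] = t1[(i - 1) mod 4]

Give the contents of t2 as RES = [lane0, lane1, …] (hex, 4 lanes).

RES = [0x8a, 0xfc, 0xa1, 0x57]

t0 = [0x57, 0x70, 0xfc, 0x57]
t1 = [0xfc, 0xa1, 0x57, 0x8a]
t2 = [0x8a, 0xfc, 0xa1, 0x57]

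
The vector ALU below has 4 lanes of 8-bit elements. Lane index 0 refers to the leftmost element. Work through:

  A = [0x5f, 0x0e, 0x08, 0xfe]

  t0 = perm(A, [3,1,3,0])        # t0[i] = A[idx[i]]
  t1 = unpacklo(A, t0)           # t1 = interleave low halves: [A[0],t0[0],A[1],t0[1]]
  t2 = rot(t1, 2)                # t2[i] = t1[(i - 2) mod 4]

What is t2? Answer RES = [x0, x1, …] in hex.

RES = [0x0e, 0x0e, 0x5f, 0xfe]

  t0: fe 0e fe 5f
  t1: 5f fe 0e 0e
  t2: 0e 0e 5f fe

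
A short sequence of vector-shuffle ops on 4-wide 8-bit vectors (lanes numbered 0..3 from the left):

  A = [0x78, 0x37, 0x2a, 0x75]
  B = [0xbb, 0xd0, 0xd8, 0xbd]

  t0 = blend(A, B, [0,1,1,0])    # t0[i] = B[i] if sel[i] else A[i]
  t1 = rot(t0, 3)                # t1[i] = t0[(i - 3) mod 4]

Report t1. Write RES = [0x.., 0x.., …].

  t0: 78 d0 d8 75
  t1: d0 d8 75 78

RES = [0xd0, 0xd8, 0x75, 0x78]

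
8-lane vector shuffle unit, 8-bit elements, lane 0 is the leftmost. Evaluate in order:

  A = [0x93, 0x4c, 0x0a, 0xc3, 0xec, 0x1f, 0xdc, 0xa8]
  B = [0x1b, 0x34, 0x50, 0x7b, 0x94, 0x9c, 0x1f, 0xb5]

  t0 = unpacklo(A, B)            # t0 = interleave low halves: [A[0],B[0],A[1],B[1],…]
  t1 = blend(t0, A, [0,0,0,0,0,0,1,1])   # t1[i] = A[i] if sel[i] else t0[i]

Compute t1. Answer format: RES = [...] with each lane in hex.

→ t0 |93|1b|4c|34|0a|50|c3|7b|
→ t1 |93|1b|4c|34|0a|50|dc|a8|

RES = [ 0x93  0x1b  0x4c  0x34  0x0a  0x50  0xdc  0xa8 ]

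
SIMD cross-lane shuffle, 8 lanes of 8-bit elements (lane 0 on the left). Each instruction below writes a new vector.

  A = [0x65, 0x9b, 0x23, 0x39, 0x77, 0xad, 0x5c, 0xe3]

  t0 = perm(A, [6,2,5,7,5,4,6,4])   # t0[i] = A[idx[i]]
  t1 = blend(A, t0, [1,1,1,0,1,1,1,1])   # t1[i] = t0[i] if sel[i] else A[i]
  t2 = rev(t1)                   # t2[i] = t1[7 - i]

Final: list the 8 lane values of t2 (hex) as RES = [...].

→ t0 |5c|23|ad|e3|ad|77|5c|77|
→ t1 |5c|23|ad|39|ad|77|5c|77|
→ t2 |77|5c|77|ad|39|ad|23|5c|

RES = [ 0x77  0x5c  0x77  0xad  0x39  0xad  0x23  0x5c ]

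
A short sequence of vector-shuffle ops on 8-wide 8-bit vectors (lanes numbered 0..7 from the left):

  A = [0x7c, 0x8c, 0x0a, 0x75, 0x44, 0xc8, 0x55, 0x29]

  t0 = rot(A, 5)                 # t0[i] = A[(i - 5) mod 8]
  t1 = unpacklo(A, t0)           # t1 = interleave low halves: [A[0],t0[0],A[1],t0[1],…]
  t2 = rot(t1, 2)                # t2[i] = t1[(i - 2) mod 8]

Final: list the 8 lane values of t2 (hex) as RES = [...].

RES = [0x75, 0x55, 0x7c, 0x75, 0x8c, 0x44, 0x0a, 0xc8]

t0 = [0x75, 0x44, 0xc8, 0x55, 0x29, 0x7c, 0x8c, 0x0a]
t1 = [0x7c, 0x75, 0x8c, 0x44, 0x0a, 0xc8, 0x75, 0x55]
t2 = [0x75, 0x55, 0x7c, 0x75, 0x8c, 0x44, 0x0a, 0xc8]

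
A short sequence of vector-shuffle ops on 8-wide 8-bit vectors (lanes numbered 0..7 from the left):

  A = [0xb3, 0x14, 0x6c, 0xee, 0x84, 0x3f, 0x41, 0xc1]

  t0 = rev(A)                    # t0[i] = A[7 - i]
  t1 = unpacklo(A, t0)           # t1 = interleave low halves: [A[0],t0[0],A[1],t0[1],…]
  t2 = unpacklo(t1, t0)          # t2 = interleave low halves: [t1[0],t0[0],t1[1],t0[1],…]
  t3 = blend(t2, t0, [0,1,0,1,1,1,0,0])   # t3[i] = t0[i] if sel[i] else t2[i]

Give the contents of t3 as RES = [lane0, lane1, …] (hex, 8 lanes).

  t0: c1 41 3f 84 ee 6c 14 b3
  t1: b3 c1 14 41 6c 3f ee 84
  t2: b3 c1 c1 41 14 3f 41 84
  t3: b3 41 c1 84 ee 6c 41 84

RES = [0xb3, 0x41, 0xc1, 0x84, 0xee, 0x6c, 0x41, 0x84]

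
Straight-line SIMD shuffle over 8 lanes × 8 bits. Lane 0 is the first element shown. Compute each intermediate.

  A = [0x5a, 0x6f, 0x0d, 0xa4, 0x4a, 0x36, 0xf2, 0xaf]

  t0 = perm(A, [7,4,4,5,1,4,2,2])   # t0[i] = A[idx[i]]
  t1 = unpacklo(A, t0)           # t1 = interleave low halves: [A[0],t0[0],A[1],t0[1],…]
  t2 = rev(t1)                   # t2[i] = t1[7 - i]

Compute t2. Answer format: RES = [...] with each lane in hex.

t0 = [0xaf, 0x4a, 0x4a, 0x36, 0x6f, 0x4a, 0x0d, 0x0d]
t1 = [0x5a, 0xaf, 0x6f, 0x4a, 0x0d, 0x4a, 0xa4, 0x36]
t2 = [0x36, 0xa4, 0x4a, 0x0d, 0x4a, 0x6f, 0xaf, 0x5a]

RES = [0x36, 0xa4, 0x4a, 0x0d, 0x4a, 0x6f, 0xaf, 0x5a]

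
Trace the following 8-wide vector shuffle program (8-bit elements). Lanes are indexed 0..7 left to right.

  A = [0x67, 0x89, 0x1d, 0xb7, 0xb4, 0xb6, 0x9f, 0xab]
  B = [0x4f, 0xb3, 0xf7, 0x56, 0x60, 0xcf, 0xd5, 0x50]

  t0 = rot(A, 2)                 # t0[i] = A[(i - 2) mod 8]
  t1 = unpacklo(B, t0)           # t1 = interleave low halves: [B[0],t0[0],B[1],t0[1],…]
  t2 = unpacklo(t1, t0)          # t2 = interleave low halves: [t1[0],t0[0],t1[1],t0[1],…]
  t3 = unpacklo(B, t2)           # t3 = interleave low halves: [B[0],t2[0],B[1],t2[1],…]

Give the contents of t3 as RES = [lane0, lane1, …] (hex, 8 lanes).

RES = [ 0x4f  0x4f  0xb3  0x9f  0xf7  0x9f  0x56  0xab ]

  t0: 9f ab 67 89 1d b7 b4 b6
  t1: 4f 9f b3 ab f7 67 56 89
  t2: 4f 9f 9f ab b3 67 ab 89
  t3: 4f 4f b3 9f f7 9f 56 ab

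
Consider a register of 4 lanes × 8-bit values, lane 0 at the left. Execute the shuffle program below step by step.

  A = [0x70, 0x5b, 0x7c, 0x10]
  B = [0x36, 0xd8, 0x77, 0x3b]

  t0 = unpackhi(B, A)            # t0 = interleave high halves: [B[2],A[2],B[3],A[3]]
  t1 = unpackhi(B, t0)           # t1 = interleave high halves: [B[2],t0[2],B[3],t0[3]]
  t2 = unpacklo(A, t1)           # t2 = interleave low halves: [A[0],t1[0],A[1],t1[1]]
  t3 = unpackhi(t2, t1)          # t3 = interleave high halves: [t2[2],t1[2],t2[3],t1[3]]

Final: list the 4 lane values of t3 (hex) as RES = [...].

→ t0 |77|7c|3b|10|
→ t1 |77|3b|3b|10|
→ t2 |70|77|5b|3b|
→ t3 |5b|3b|3b|10|

RES = [0x5b, 0x3b, 0x3b, 0x10]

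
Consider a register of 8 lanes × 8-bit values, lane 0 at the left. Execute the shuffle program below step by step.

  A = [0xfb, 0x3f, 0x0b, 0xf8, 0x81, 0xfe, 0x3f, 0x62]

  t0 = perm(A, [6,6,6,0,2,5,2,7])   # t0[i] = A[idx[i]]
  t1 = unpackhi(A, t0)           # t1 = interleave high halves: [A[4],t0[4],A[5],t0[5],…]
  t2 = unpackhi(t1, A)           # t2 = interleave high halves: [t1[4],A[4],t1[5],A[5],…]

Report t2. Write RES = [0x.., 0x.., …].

RES = [ 0x3f  0x81  0x0b  0xfe  0x62  0x3f  0x62  0x62 ]

t0 = [0x3f, 0x3f, 0x3f, 0xfb, 0x0b, 0xfe, 0x0b, 0x62]
t1 = [0x81, 0x0b, 0xfe, 0xfe, 0x3f, 0x0b, 0x62, 0x62]
t2 = [0x3f, 0x81, 0x0b, 0xfe, 0x62, 0x3f, 0x62, 0x62]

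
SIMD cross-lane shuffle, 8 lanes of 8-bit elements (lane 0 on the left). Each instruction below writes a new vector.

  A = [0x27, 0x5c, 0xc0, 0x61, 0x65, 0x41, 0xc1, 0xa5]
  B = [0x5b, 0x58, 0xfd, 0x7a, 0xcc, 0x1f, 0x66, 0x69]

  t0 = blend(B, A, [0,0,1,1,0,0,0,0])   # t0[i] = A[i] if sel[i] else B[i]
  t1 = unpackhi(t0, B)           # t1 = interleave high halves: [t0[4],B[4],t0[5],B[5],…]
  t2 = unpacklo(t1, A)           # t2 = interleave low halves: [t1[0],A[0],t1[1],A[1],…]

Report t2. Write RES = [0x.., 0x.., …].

  t0: 5b 58 c0 61 cc 1f 66 69
  t1: cc cc 1f 1f 66 66 69 69
  t2: cc 27 cc 5c 1f c0 1f 61

RES = [0xcc, 0x27, 0xcc, 0x5c, 0x1f, 0xc0, 0x1f, 0x61]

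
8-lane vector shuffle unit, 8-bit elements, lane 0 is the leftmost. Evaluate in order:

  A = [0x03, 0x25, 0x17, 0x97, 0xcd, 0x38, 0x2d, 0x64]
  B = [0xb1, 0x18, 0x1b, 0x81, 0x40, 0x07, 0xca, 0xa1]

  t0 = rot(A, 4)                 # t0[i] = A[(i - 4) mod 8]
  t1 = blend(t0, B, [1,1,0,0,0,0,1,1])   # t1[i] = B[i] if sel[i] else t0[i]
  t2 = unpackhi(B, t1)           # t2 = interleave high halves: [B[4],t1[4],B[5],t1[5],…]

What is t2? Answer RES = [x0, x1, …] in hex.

t0 = [0xcd, 0x38, 0x2d, 0x64, 0x03, 0x25, 0x17, 0x97]
t1 = [0xb1, 0x18, 0x2d, 0x64, 0x03, 0x25, 0xca, 0xa1]
t2 = [0x40, 0x03, 0x07, 0x25, 0xca, 0xca, 0xa1, 0xa1]

RES = [ 0x40  0x03  0x07  0x25  0xca  0xca  0xa1  0xa1 ]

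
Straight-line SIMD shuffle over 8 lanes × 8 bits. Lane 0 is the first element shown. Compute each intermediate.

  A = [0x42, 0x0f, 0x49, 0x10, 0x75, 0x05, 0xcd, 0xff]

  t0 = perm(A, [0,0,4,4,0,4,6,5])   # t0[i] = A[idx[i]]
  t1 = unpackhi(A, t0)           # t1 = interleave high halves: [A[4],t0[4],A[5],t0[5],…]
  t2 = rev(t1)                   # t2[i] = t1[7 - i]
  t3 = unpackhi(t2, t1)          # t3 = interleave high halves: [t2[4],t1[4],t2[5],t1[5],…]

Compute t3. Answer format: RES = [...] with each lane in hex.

RES = [0x75, 0xcd, 0x05, 0xcd, 0x42, 0xff, 0x75, 0x05]

→ t0 |42|42|75|75|42|75|cd|05|
→ t1 |75|42|05|75|cd|cd|ff|05|
→ t2 |05|ff|cd|cd|75|05|42|75|
→ t3 |75|cd|05|cd|42|ff|75|05|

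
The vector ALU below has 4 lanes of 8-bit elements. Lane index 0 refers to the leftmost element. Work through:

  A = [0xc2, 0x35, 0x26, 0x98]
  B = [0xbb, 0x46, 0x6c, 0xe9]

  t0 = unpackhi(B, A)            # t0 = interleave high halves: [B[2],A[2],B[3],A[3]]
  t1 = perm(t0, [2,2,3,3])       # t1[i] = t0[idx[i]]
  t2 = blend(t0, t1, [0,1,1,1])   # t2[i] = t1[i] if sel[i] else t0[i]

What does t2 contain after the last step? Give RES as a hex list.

t0 = [0x6c, 0x26, 0xe9, 0x98]
t1 = [0xe9, 0xe9, 0x98, 0x98]
t2 = [0x6c, 0xe9, 0x98, 0x98]

RES = [0x6c, 0xe9, 0x98, 0x98]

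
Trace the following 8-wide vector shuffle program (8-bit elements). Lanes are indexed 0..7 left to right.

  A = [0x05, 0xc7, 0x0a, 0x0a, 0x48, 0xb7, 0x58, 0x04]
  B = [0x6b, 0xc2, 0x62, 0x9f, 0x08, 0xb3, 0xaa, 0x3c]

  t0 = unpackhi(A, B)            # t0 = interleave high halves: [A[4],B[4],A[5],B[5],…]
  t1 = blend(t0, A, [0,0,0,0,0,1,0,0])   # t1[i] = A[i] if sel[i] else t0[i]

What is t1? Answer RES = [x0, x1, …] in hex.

RES = [ 0x48  0x08  0xb7  0xb3  0x58  0xb7  0x04  0x3c ]

→ t0 |48|08|b7|b3|58|aa|04|3c|
→ t1 |48|08|b7|b3|58|b7|04|3c|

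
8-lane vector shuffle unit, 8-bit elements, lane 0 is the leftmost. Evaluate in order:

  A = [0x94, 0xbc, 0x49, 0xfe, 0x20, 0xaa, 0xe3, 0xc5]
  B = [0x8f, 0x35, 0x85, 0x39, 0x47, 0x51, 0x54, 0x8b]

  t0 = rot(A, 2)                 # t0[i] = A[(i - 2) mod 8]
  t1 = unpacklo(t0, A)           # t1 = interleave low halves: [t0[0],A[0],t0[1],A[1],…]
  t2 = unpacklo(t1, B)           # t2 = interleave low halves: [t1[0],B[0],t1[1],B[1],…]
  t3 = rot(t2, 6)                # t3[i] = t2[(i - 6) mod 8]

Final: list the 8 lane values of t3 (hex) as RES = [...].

RES = [ 0x94  0x35  0xc5  0x85  0xbc  0x39  0xe3  0x8f ]

→ t0 |e3|c5|94|bc|49|fe|20|aa|
→ t1 |e3|94|c5|bc|94|49|bc|fe|
→ t2 |e3|8f|94|35|c5|85|bc|39|
→ t3 |94|35|c5|85|bc|39|e3|8f|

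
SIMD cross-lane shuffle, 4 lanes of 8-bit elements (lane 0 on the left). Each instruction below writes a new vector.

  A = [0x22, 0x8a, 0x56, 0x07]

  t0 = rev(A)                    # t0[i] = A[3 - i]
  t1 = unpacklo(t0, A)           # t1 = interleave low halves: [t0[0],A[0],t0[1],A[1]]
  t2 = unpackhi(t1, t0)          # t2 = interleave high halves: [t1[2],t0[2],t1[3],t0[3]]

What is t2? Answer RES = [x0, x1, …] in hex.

→ t0 |07|56|8a|22|
→ t1 |07|22|56|8a|
→ t2 |56|8a|8a|22|

RES = [0x56, 0x8a, 0x8a, 0x22]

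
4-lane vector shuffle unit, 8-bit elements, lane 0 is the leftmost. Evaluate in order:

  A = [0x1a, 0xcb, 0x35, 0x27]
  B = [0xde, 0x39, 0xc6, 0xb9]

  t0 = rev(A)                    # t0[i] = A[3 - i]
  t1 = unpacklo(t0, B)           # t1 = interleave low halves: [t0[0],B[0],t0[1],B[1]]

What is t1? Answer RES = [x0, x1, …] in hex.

→ t0 |27|35|cb|1a|
→ t1 |27|de|35|39|

RES = [ 0x27  0xde  0x35  0x39 ]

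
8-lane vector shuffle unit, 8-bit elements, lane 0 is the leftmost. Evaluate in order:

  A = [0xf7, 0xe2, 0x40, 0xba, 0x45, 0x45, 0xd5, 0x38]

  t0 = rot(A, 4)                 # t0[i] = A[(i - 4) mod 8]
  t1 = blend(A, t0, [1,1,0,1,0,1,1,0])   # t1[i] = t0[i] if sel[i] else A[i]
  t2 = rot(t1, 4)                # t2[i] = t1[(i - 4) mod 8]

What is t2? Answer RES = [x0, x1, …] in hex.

RES = [ 0x45  0xe2  0x40  0x38  0x45  0x45  0x40  0x38 ]

t0 = [0x45, 0x45, 0xd5, 0x38, 0xf7, 0xe2, 0x40, 0xba]
t1 = [0x45, 0x45, 0x40, 0x38, 0x45, 0xe2, 0x40, 0x38]
t2 = [0x45, 0xe2, 0x40, 0x38, 0x45, 0x45, 0x40, 0x38]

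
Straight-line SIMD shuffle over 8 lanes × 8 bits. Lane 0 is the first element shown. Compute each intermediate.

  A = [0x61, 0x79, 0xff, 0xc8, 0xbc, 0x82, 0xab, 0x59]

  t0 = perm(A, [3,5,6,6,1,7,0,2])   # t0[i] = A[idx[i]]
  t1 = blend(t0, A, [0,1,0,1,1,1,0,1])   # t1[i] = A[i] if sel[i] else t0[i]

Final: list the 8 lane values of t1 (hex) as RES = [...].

RES = [0xc8, 0x79, 0xab, 0xc8, 0xbc, 0x82, 0x61, 0x59]

→ t0 |c8|82|ab|ab|79|59|61|ff|
→ t1 |c8|79|ab|c8|bc|82|61|59|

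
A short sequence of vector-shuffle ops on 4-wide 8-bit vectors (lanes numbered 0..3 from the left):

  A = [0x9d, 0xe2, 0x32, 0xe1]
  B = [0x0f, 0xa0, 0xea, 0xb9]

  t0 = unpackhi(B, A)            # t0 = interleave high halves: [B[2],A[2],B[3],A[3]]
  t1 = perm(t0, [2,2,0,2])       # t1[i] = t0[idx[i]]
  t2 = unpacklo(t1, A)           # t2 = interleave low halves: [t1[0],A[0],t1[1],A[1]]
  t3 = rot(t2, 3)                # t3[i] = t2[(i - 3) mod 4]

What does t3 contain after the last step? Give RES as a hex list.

t0 = [0xea, 0x32, 0xb9, 0xe1]
t1 = [0xb9, 0xb9, 0xea, 0xb9]
t2 = [0xb9, 0x9d, 0xb9, 0xe2]
t3 = [0x9d, 0xb9, 0xe2, 0xb9]

RES = [ 0x9d  0xb9  0xe2  0xb9 ]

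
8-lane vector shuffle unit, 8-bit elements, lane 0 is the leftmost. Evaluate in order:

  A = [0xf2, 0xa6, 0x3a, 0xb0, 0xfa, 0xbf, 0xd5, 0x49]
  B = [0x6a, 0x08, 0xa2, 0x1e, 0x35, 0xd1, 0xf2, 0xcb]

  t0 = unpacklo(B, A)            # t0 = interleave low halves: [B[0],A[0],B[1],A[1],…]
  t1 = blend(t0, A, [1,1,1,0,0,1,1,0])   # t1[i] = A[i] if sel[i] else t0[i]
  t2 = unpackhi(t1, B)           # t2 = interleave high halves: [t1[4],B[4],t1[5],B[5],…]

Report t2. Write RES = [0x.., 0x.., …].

  t0: 6a f2 08 a6 a2 3a 1e b0
  t1: f2 a6 3a a6 a2 bf d5 b0
  t2: a2 35 bf d1 d5 f2 b0 cb

RES = [ 0xa2  0x35  0xbf  0xd1  0xd5  0xf2  0xb0  0xcb ]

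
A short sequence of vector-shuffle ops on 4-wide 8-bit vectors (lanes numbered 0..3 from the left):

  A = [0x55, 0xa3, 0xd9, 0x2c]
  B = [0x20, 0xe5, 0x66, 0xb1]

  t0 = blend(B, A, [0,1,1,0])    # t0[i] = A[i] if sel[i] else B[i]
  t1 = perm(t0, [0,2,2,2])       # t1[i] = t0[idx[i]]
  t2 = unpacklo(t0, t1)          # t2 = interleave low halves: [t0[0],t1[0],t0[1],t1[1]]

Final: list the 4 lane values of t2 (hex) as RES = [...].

  t0: 20 a3 d9 b1
  t1: 20 d9 d9 d9
  t2: 20 20 a3 d9

RES = [0x20, 0x20, 0xa3, 0xd9]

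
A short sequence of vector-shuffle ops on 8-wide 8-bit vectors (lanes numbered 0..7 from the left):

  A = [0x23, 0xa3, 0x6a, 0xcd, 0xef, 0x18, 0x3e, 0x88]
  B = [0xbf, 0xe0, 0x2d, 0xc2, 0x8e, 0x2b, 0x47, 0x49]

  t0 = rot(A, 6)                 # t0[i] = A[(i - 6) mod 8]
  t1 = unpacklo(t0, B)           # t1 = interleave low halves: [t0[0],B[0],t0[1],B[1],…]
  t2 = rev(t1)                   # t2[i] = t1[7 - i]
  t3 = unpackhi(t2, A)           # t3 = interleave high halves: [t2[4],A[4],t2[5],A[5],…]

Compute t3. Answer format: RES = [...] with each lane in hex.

  t0: 6a cd ef 18 3e 88 23 a3
  t1: 6a bf cd e0 ef 2d 18 c2
  t2: c2 18 2d ef e0 cd bf 6a
  t3: e0 ef cd 18 bf 3e 6a 88

RES = [0xe0, 0xef, 0xcd, 0x18, 0xbf, 0x3e, 0x6a, 0x88]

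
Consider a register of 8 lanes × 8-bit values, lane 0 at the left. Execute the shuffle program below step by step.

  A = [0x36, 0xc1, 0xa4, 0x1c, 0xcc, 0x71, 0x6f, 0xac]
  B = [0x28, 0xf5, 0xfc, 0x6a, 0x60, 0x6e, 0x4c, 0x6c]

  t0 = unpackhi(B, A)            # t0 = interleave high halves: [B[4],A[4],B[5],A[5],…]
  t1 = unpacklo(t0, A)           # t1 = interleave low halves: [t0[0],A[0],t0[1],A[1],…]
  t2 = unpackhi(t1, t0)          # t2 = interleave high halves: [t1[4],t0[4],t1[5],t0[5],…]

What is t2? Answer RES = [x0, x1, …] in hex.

RES = [0x6e, 0x4c, 0xa4, 0x6f, 0x71, 0x6c, 0x1c, 0xac]

t0 = [0x60, 0xcc, 0x6e, 0x71, 0x4c, 0x6f, 0x6c, 0xac]
t1 = [0x60, 0x36, 0xcc, 0xc1, 0x6e, 0xa4, 0x71, 0x1c]
t2 = [0x6e, 0x4c, 0xa4, 0x6f, 0x71, 0x6c, 0x1c, 0xac]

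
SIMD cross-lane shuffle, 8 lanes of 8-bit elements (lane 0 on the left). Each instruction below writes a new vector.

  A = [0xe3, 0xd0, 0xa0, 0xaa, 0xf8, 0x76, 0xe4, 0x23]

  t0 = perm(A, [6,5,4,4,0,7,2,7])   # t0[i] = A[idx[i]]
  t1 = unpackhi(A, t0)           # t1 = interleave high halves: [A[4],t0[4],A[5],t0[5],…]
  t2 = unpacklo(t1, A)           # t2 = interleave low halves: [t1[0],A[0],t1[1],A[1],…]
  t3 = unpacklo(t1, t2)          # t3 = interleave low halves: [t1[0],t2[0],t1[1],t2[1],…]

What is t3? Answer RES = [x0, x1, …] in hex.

→ t0 |e4|76|f8|f8|e3|23|a0|23|
→ t1 |f8|e3|76|23|e4|a0|23|23|
→ t2 |f8|e3|e3|d0|76|a0|23|aa|
→ t3 |f8|f8|e3|e3|76|e3|23|d0|

RES = [ 0xf8  0xf8  0xe3  0xe3  0x76  0xe3  0x23  0xd0 ]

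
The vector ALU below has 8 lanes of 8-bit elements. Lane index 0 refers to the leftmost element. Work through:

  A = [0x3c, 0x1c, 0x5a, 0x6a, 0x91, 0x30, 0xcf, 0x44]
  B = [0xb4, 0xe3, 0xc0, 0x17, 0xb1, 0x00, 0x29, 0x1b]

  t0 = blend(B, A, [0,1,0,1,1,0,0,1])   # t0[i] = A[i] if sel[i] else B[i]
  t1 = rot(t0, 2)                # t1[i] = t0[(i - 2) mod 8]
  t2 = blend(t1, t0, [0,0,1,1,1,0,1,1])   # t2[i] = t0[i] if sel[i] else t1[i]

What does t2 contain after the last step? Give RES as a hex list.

RES = [0x29, 0x44, 0xc0, 0x6a, 0x91, 0x6a, 0x29, 0x44]

  t0: b4 1c c0 6a 91 00 29 44
  t1: 29 44 b4 1c c0 6a 91 00
  t2: 29 44 c0 6a 91 6a 29 44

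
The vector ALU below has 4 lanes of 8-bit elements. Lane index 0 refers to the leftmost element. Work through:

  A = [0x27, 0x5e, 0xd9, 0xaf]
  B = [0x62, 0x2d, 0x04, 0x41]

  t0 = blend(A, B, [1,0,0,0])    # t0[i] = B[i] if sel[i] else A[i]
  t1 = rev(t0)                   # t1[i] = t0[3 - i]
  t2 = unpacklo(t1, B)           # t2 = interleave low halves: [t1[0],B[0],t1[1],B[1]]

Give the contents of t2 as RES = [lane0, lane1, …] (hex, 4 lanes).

RES = [0xaf, 0x62, 0xd9, 0x2d]

→ t0 |62|5e|d9|af|
→ t1 |af|d9|5e|62|
→ t2 |af|62|d9|2d|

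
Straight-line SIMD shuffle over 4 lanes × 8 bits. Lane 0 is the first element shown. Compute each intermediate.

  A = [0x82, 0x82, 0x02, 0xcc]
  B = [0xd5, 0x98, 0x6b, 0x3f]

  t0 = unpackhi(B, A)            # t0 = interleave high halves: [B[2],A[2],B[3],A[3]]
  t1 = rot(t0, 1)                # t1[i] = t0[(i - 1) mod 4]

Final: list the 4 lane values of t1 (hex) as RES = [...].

RES = [0xcc, 0x6b, 0x02, 0x3f]

t0 = [0x6b, 0x02, 0x3f, 0xcc]
t1 = [0xcc, 0x6b, 0x02, 0x3f]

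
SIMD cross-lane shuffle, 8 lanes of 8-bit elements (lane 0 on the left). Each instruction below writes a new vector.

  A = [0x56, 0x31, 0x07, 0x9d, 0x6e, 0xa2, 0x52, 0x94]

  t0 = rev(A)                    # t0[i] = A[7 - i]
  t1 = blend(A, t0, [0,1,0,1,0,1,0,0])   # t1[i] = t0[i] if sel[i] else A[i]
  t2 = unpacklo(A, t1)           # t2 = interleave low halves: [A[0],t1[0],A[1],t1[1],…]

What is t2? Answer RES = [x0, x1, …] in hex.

t0 = [0x94, 0x52, 0xa2, 0x6e, 0x9d, 0x07, 0x31, 0x56]
t1 = [0x56, 0x52, 0x07, 0x6e, 0x6e, 0x07, 0x52, 0x94]
t2 = [0x56, 0x56, 0x31, 0x52, 0x07, 0x07, 0x9d, 0x6e]

RES = [0x56, 0x56, 0x31, 0x52, 0x07, 0x07, 0x9d, 0x6e]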